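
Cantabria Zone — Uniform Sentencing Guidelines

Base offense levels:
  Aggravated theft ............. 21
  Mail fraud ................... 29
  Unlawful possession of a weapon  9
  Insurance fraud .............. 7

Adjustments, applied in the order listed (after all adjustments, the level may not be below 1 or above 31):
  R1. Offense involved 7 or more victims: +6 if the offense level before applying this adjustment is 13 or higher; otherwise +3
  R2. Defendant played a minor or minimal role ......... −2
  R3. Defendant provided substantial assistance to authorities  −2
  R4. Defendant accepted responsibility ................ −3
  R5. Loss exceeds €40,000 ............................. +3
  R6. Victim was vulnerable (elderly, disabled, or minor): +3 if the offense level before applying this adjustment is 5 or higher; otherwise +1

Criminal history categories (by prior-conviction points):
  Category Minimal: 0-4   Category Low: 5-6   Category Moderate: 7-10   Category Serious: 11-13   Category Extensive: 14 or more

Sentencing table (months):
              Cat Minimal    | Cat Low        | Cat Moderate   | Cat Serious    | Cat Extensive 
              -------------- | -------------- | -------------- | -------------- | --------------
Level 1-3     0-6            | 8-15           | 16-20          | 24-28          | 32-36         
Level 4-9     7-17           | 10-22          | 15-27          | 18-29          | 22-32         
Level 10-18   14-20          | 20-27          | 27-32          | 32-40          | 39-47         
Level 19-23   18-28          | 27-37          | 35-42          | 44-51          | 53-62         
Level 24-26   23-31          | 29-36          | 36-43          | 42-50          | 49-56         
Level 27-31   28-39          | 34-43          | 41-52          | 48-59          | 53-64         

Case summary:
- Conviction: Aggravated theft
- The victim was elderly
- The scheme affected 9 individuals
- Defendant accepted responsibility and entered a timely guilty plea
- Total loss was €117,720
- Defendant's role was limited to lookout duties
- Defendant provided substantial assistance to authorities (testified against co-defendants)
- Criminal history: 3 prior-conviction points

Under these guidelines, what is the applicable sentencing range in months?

Base offense level for aggravated theft: 21.
R1 applies (level before this adjustment is 21 ≥ 13, so +6): 21 + 6 = 27.
R2 applies: 27 − 2 = 25.
R3 applies: 25 − 2 = 23.
R4 applies: 23 − 3 = 20.
R5 applies: 20 + 3 = 23.
R6 applies (level before this adjustment is 23 ≥ 5, so +3): 23 + 3 = 26.
Final offense level: 26.
Criminal history: 3 prior points → Category Minimal (0-4).
Level 26 falls in the 24-26 band.
Grid: Level 24-26 × Category Minimal = 23-31 months.

23-31 months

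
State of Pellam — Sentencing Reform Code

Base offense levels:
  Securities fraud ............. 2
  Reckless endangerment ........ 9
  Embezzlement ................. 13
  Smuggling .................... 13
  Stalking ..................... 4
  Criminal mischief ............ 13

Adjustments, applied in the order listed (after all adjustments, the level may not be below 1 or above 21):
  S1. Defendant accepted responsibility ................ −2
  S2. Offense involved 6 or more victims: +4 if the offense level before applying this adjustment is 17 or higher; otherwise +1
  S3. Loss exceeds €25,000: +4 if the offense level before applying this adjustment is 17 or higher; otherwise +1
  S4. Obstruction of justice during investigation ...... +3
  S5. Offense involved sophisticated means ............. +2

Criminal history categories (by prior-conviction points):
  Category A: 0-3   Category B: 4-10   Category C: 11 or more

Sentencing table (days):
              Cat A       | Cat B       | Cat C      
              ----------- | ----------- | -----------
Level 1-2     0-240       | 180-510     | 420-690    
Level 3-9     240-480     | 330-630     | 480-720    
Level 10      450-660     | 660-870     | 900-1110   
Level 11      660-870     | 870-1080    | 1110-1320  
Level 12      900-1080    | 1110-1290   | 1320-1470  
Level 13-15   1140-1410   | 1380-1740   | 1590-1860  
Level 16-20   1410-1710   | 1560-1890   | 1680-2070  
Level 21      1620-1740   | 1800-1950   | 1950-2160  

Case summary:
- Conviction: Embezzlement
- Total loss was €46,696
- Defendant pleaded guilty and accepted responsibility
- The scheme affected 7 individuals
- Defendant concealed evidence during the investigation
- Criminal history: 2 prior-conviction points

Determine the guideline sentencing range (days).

Base offense level for embezzlement: 13.
S1 applies: 13 − 2 = 11.
S2 applies (level before this adjustment is 11 < 17, so +1): 11 + 1 = 12.
S3 applies (level before this adjustment is 12 < 17, so +1): 12 + 1 = 13.
S4 applies: 13 + 3 = 16.
Final offense level: 16.
Criminal history: 2 prior points → Category A (0-3).
Level 16 falls in the 16-20 band.
Grid: Level 16-20 × Category A = 1410-1710 days.

1410-1710 days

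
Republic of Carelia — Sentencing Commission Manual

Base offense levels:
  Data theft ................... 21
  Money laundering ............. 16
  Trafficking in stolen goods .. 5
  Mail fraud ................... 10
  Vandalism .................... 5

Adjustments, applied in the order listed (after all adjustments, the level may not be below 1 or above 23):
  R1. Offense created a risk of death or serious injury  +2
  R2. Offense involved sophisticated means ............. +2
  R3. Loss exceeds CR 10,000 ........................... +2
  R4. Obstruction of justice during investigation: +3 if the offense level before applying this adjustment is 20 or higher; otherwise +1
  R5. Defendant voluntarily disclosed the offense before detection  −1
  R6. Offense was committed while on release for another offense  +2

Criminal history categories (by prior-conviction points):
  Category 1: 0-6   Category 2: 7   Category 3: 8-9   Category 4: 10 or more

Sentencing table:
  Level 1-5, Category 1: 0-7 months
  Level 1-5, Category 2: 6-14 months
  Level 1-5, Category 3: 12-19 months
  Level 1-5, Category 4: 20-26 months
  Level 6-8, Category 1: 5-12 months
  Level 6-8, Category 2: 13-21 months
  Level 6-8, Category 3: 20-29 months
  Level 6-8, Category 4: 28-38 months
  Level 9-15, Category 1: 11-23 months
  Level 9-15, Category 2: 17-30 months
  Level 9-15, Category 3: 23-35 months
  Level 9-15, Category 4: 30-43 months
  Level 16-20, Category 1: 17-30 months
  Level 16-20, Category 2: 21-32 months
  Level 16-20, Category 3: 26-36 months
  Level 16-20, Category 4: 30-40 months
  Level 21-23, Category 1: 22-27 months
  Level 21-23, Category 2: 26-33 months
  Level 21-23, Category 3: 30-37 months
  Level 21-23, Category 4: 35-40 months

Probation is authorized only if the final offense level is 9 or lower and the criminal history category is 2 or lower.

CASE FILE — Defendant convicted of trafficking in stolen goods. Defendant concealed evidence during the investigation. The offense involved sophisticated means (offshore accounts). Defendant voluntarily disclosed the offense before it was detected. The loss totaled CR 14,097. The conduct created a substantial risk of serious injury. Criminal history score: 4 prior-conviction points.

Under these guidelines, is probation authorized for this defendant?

Base offense level for trafficking in stolen goods: 5.
R1 applies: 5 + 2 = 7.
R2 applies: 7 + 2 = 9.
R3 applies: 9 + 2 = 11.
R4 applies (level before this adjustment is 11 < 20, so +1): 11 + 1 = 12.
R5 applies: 12 − 1 = 11.
R6 does not apply.
Final offense level: 11.
Criminal history: 4 prior points → Category 1 (0-6).
Level 11 falls in the 9-15 band.
Grid: Level 9-15 × Category 1 = 11-23 months.
Probation check: level 11 > 9 and category 1 ≤ 2 → not eligible.

No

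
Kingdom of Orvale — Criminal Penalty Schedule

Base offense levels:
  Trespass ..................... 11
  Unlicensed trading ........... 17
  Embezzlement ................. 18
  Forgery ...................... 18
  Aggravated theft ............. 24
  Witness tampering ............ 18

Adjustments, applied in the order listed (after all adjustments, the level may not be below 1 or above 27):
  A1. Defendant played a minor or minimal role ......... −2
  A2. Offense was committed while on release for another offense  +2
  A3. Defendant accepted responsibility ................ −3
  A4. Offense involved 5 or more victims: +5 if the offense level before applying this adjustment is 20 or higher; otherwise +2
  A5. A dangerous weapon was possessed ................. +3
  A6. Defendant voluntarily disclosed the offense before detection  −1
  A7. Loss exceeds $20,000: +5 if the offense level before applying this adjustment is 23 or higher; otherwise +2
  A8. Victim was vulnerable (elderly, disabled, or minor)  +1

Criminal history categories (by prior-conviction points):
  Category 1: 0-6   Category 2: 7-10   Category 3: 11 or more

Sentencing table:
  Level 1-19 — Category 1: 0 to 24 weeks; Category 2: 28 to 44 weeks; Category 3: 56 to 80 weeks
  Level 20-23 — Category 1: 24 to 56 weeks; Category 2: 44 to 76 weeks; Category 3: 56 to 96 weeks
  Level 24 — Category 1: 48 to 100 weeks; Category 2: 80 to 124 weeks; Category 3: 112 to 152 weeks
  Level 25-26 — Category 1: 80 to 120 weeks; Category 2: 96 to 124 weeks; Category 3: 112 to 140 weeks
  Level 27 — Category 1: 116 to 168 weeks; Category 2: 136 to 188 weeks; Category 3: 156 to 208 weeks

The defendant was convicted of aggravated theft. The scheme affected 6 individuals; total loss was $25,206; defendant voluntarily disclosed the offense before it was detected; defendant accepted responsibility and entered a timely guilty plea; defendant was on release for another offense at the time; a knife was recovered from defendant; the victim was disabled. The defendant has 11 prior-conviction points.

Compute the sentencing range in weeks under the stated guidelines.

Base offense level for aggravated theft: 24.
A2 applies: 24 + 2 = 26.
A3 applies: 26 − 3 = 23.
A4 applies (level before this adjustment is 23 ≥ 20, so +5): 23 + 5 = 28.
A5 applies: 28 + 3 = 31.
A6 applies: 31 − 1 = 30.
A7 applies (level before this adjustment is 30 ≥ 23, so +5): 30 + 5 = 35.
A8 applies: 35 + 1 = 36.
Level 36 exceeds the maximum of 27; capped at 27.
Final offense level: 27.
Criminal history: 11 prior points → Category 3 (11+).
Level 27 falls in the 27 band.
Grid: Level 27 × Category 3 = 156-208 weeks.

156-208 weeks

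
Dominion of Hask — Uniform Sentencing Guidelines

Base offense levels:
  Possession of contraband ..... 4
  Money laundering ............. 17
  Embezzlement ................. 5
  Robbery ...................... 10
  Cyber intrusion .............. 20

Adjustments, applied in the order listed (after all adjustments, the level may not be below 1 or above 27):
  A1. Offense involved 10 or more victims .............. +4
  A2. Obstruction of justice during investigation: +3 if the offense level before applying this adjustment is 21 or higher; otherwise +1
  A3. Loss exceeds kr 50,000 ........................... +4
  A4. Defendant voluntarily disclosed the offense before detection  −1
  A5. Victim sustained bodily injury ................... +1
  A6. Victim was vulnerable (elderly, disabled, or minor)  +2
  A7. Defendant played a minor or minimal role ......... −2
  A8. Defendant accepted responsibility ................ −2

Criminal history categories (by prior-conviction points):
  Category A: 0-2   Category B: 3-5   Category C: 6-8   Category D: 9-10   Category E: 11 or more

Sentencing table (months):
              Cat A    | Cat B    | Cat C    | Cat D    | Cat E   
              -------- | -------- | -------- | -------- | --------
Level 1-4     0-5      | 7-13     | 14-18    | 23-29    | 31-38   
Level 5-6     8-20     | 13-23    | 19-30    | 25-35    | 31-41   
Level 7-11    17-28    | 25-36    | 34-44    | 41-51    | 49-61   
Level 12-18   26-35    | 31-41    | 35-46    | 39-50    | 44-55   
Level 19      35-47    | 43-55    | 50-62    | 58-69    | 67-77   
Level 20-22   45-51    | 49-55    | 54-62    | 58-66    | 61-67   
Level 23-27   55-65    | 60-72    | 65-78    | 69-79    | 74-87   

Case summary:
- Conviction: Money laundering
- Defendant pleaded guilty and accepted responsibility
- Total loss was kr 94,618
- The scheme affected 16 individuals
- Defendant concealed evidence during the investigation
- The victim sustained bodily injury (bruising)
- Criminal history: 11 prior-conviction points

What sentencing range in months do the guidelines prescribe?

Base offense level for money laundering: 17.
A1 applies: 17 + 4 = 21.
A2 applies (level before this adjustment is 21 ≥ 21, so +3): 21 + 3 = 24.
A3 applies: 24 + 4 = 28.
A4 does not apply.
A5 applies: 28 + 1 = 29.
A6 does not apply.
A7 does not apply.
A8 applies: 29 − 2 = 27.
Final offense level: 27.
Criminal history: 11 prior points → Category E (11+).
Level 27 falls in the 23-27 band.
Grid: Level 23-27 × Category E = 74-87 months.

74-87 months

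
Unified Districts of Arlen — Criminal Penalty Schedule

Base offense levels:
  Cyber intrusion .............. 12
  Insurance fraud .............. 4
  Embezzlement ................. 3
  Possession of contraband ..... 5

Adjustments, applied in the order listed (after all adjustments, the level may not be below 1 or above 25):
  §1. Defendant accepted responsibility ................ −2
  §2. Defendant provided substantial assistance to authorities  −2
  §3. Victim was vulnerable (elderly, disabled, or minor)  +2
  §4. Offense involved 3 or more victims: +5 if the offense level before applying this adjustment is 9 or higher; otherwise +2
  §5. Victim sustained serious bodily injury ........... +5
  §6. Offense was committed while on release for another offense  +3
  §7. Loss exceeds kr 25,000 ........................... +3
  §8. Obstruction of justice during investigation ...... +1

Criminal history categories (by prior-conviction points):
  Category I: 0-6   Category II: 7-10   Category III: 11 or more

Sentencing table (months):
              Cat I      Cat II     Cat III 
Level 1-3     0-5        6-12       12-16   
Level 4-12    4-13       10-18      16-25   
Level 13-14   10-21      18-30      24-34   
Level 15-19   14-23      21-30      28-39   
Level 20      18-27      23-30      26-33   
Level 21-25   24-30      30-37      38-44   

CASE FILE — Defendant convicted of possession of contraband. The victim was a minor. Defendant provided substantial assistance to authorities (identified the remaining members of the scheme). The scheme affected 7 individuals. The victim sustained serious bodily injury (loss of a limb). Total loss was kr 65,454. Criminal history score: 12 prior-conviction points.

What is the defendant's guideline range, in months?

Base offense level for possession of contraband: 5.
§2 applies: 5 − 2 = 3.
§3 applies: 3 + 2 = 5.
§4 applies (level before this adjustment is 5 < 9, so +2): 5 + 2 = 7.
§5 applies: 7 + 5 = 12.
§7 applies: 12 + 3 = 15.
§8 does not apply.
Final offense level: 15.
Criminal history: 12 prior points → Category III (11+).
Level 15 falls in the 15-19 band.
Grid: Level 15-19 × Category III = 28-39 months.

28-39 months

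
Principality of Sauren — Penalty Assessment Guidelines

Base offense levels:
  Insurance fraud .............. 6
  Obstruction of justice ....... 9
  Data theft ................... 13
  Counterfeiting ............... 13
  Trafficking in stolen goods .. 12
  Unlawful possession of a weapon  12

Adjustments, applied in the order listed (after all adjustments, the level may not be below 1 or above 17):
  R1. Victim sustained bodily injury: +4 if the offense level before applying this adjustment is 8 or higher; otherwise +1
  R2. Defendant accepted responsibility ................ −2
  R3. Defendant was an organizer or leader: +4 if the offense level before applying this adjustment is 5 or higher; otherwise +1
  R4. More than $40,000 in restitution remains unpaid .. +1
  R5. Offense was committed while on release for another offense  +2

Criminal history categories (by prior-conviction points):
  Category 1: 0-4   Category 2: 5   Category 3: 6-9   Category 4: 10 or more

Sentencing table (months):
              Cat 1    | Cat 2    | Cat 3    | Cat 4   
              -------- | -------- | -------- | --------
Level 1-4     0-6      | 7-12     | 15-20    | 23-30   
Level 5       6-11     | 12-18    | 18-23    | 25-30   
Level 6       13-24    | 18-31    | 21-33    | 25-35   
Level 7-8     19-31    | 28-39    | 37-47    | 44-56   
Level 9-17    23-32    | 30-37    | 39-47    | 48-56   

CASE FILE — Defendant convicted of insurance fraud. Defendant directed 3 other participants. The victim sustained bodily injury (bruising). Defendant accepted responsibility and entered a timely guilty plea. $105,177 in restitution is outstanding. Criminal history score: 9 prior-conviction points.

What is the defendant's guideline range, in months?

Base offense level for insurance fraud: 6.
R1 applies (level before this adjustment is 6 < 8, so +1): 6 + 1 = 7.
R2 applies: 7 − 2 = 5.
R3 applies (level before this adjustment is 5 ≥ 5, so +4): 5 + 4 = 9.
R4 applies: 9 + 1 = 10.
Final offense level: 10.
Criminal history: 9 prior points → Category 3 (6-9).
Level 10 falls in the 9-17 band.
Grid: Level 9-17 × Category 3 = 39-47 months.

39-47 months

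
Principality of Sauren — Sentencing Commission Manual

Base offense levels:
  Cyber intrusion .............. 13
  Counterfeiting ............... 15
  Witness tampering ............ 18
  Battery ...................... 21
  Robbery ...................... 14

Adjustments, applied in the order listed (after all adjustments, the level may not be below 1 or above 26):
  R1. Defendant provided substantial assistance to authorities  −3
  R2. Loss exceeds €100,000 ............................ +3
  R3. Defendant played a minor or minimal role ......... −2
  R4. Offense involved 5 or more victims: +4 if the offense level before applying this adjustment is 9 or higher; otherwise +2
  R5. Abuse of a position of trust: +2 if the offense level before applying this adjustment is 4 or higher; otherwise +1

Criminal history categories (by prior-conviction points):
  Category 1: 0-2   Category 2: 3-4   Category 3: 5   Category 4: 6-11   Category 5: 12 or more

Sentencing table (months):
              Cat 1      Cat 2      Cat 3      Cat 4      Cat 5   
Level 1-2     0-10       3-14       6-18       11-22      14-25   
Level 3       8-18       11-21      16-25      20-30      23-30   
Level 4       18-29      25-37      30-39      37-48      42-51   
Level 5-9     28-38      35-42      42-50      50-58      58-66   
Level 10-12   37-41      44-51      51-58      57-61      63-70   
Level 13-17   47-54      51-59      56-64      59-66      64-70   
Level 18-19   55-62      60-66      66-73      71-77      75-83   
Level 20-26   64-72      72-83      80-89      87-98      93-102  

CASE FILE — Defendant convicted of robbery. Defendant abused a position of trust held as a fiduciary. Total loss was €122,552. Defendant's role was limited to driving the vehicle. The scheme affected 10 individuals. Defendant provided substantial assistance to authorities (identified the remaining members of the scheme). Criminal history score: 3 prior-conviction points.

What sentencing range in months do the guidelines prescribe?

Base offense level for robbery: 14.
R1 applies: 14 − 3 = 11.
R2 applies: 11 + 3 = 14.
R3 applies: 14 − 2 = 12.
R4 applies (level before this adjustment is 12 ≥ 9, so +4): 12 + 4 = 16.
R5 applies (level before this adjustment is 16 ≥ 4, so +2): 16 + 2 = 18.
Final offense level: 18.
Criminal history: 3 prior points → Category 2 (3-4).
Level 18 falls in the 18-19 band.
Grid: Level 18-19 × Category 2 = 60-66 months.

60-66 months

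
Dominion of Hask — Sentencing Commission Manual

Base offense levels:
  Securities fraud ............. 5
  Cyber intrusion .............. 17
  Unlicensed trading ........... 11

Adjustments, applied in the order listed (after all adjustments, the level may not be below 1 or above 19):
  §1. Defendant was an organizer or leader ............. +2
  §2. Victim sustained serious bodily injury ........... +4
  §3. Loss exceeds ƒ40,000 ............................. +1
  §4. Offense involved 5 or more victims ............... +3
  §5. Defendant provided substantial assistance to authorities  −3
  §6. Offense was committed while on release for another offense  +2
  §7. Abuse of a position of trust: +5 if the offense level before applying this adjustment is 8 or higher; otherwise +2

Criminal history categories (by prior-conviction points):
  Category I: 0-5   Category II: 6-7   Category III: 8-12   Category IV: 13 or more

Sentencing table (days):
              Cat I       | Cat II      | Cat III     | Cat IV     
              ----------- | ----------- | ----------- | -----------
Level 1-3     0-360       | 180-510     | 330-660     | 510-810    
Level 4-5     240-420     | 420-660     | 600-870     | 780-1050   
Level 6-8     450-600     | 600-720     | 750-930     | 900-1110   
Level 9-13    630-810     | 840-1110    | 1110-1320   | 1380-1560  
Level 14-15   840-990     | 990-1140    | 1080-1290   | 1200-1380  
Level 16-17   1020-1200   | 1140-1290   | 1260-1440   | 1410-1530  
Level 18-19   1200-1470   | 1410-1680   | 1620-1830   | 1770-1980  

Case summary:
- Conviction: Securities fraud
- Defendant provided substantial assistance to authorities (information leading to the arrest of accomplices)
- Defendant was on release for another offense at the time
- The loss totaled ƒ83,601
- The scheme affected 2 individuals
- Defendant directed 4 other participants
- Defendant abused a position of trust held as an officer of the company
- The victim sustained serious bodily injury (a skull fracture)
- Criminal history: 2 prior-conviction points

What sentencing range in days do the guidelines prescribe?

1020-1200 days

Base offense level for securities fraud: 5.
§1 applies: 5 + 2 = 7.
§2 applies: 7 + 4 = 11.
§3 applies: 11 + 1 = 12.
§4 does not apply.
§5 applies: 12 − 3 = 9.
§6 applies: 9 + 2 = 11.
§7 applies (level before this adjustment is 11 ≥ 8, so +5): 11 + 5 = 16.
Final offense level: 16.
Criminal history: 2 prior points → Category I (0-5).
Level 16 falls in the 16-17 band.
Grid: Level 16-17 × Category I = 1020-1200 days.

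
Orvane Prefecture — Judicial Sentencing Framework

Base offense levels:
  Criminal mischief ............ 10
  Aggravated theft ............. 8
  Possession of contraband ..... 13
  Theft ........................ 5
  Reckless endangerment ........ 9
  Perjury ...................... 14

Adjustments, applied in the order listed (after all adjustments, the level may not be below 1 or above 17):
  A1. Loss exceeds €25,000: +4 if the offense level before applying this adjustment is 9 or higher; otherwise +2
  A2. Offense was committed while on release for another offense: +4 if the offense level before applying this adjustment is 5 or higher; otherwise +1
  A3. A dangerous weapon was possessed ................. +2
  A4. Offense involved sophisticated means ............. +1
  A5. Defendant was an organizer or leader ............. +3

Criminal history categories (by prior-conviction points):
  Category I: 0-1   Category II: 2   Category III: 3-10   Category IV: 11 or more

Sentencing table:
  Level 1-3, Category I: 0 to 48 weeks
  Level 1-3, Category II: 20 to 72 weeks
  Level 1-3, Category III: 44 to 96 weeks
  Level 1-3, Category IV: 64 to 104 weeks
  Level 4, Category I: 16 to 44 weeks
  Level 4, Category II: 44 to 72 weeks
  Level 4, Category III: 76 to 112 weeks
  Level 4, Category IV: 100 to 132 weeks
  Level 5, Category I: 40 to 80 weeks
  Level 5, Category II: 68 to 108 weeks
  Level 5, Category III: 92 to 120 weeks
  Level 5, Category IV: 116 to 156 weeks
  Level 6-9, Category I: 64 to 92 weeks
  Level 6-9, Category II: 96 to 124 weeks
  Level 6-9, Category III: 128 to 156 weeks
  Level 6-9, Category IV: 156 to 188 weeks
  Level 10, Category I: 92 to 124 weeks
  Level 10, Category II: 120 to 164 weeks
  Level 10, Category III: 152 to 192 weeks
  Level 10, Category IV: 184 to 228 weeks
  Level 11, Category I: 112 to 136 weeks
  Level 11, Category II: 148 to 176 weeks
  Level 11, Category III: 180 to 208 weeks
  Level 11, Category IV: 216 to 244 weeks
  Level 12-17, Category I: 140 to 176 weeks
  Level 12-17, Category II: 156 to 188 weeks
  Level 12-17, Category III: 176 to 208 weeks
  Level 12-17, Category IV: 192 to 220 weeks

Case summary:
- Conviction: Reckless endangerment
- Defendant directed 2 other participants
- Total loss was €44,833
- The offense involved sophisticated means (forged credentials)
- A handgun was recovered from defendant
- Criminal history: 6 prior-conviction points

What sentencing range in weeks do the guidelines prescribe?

Base offense level for reckless endangerment: 9.
A1 applies (level before this adjustment is 9 ≥ 9, so +4): 9 + 4 = 13.
A2 does not apply.
A3 applies: 13 + 2 = 15.
A4 applies: 15 + 1 = 16.
A5 applies: 16 + 3 = 19.
Level 19 exceeds the maximum of 17; capped at 17.
Final offense level: 17.
Criminal history: 6 prior points → Category III (3-10).
Level 17 falls in the 12-17 band.
Grid: Level 12-17 × Category III = 176-208 weeks.

176-208 weeks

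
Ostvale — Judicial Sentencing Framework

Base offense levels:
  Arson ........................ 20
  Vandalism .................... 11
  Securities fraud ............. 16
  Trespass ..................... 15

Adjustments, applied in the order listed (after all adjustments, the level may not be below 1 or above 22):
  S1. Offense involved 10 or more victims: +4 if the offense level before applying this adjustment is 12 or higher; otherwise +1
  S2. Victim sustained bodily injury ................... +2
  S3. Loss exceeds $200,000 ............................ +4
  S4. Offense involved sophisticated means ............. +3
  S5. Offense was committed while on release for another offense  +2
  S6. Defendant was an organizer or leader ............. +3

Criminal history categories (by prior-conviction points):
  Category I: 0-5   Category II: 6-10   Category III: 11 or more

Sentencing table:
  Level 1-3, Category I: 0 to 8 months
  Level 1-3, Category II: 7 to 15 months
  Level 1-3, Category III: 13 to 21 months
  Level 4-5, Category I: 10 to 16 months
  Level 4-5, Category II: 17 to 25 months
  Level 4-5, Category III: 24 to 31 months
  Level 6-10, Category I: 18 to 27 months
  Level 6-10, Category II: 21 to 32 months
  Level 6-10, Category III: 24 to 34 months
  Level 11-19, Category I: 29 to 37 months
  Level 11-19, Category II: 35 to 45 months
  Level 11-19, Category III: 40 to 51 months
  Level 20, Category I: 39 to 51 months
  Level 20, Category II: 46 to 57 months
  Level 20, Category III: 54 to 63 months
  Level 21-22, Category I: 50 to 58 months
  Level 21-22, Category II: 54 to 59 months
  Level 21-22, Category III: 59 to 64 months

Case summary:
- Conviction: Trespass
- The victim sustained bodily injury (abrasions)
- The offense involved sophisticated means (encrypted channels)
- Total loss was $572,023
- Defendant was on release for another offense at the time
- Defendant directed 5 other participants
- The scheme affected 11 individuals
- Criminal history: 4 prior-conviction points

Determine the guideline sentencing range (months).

Base offense level for trespass: 15.
S1 applies (level before this adjustment is 15 ≥ 12, so +4): 15 + 4 = 19.
S2 applies: 19 + 2 = 21.
S3 applies: 21 + 4 = 25.
S4 applies: 25 + 3 = 28.
S5 applies: 28 + 2 = 30.
S6 applies: 30 + 3 = 33.
Level 33 exceeds the maximum of 22; capped at 22.
Final offense level: 22.
Criminal history: 4 prior points → Category I (0-5).
Level 22 falls in the 21-22 band.
Grid: Level 21-22 × Category I = 50-58 months.

50-58 months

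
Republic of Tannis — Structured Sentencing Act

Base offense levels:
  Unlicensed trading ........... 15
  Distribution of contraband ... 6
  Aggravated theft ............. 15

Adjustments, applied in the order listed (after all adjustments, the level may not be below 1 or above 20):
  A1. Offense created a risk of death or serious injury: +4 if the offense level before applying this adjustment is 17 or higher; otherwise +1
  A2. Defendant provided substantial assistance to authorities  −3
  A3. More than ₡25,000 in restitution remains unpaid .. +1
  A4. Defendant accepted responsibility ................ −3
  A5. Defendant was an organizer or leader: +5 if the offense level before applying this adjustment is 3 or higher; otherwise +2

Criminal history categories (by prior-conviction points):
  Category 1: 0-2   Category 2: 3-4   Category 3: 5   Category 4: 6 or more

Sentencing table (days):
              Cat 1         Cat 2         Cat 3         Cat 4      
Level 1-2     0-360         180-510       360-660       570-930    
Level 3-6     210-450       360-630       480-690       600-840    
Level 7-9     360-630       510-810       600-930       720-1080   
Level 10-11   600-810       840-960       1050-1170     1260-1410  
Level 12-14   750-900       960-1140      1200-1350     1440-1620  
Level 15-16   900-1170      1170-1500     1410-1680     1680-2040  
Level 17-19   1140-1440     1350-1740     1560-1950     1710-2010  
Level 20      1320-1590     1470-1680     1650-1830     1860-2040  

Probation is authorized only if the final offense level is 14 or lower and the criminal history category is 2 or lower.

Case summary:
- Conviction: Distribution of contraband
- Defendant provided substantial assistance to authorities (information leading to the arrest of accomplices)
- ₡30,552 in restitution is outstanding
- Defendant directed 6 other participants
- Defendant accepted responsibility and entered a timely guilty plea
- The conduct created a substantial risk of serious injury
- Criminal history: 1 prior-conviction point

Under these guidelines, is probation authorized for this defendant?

Yes

Base offense level for distribution of contraband: 6.
A1 applies (level before this adjustment is 6 < 17, so +1): 6 + 1 = 7.
A2 applies: 7 − 3 = 4.
A3 applies: 4 + 1 = 5.
A4 applies: 5 − 3 = 2.
A5 applies (level before this adjustment is 2 < 3, so +2): 2 + 2 = 4.
Final offense level: 4.
Criminal history: 1 prior point → Category 1 (0-2).
Level 4 falls in the 3-6 band.
Grid: Level 3-6 × Category 1 = 210-450 days.
Probation check: level 4 ≤ 14 and category 1 ≤ 2 → eligible.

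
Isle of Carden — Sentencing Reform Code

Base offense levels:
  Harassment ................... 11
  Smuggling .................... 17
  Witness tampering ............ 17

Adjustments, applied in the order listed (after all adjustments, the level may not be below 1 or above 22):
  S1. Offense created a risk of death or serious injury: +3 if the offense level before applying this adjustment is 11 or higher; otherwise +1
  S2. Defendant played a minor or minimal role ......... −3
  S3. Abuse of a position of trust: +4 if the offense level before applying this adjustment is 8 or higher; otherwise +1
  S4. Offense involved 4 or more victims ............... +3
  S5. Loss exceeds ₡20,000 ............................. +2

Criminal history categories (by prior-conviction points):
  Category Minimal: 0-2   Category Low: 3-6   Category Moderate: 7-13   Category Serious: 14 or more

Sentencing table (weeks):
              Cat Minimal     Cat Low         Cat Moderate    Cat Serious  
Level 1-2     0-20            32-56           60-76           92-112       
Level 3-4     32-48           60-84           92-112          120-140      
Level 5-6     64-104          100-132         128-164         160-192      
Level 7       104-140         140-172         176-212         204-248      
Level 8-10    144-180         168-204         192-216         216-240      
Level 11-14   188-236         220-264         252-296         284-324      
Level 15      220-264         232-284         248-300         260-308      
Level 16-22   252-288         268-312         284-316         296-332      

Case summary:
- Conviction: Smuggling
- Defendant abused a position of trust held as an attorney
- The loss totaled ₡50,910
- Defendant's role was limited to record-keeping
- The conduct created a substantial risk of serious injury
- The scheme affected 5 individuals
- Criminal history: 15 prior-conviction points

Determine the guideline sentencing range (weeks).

296-332 weeks

Base offense level for smuggling: 17.
S1 applies (level before this adjustment is 17 ≥ 11, so +3): 17 + 3 = 20.
S2 applies: 20 − 3 = 17.
S3 applies (level before this adjustment is 17 ≥ 8, so +4): 17 + 4 = 21.
S4 applies: 21 + 3 = 24.
S5 applies: 24 + 2 = 26.
Level 26 exceeds the maximum of 22; capped at 22.
Final offense level: 22.
Criminal history: 15 prior points → Category Serious (14+).
Level 22 falls in the 16-22 band.
Grid: Level 16-22 × Category Serious = 296-332 weeks.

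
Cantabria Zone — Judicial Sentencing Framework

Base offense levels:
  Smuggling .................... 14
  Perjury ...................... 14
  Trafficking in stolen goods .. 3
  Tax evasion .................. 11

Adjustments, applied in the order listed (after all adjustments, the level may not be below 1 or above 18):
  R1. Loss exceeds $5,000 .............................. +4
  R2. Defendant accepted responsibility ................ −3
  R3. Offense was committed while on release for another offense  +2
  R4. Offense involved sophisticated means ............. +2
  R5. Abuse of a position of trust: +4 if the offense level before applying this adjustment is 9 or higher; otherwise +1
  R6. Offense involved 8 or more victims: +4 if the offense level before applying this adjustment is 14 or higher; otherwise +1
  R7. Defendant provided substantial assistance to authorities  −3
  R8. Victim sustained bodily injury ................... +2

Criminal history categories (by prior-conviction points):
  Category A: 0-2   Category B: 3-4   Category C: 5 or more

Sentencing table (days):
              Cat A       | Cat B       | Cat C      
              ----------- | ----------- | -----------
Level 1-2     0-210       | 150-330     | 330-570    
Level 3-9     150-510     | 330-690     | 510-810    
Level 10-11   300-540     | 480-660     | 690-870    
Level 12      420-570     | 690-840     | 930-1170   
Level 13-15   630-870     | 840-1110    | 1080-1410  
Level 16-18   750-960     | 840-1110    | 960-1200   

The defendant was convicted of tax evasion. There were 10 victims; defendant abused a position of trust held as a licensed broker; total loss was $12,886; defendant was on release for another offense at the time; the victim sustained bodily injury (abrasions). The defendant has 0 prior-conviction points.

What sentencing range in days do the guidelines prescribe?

750-960 days

Base offense level for tax evasion: 11.
R1 applies: 11 + 4 = 15.
R3 applies: 15 + 2 = 17.
R5 applies (level before this adjustment is 17 ≥ 9, so +4): 17 + 4 = 21.
R6 applies (level before this adjustment is 21 ≥ 14, so +4): 21 + 4 = 25.
R7 does not apply.
R8 applies: 25 + 2 = 27.
Level 27 exceeds the maximum of 18; capped at 18.
Final offense level: 18.
Criminal history: 0 prior points → Category A (0-2).
Level 18 falls in the 16-18 band.
Grid: Level 16-18 × Category A = 750-960 days.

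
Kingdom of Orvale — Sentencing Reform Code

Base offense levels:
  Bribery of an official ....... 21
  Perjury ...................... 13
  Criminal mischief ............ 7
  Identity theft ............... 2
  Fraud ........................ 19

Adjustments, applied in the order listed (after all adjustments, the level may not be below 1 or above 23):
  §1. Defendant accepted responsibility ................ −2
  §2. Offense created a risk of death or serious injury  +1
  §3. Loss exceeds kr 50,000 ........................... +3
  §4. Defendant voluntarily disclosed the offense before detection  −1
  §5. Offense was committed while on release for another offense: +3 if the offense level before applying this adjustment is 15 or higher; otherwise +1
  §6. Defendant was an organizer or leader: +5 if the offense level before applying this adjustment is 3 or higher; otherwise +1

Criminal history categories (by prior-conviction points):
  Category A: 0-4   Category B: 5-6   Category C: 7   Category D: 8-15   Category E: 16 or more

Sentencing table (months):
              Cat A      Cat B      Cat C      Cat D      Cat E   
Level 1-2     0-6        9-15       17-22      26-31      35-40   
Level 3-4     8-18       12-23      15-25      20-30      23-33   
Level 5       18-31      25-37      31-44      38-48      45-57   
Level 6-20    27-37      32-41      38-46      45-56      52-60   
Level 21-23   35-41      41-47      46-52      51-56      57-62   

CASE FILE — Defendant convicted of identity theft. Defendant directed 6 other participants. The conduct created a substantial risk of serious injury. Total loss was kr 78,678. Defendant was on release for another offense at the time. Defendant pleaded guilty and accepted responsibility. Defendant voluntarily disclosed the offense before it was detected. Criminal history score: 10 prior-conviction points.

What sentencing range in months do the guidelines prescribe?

Base offense level for identity theft: 2.
§1 applies: 2 − 2 = 0.
§2 applies: 0 + 1 = 1.
§3 applies: 1 + 3 = 4.
§4 applies: 4 − 1 = 3.
§5 applies (level before this adjustment is 3 < 15, so +1): 3 + 1 = 4.
§6 applies (level before this adjustment is 4 ≥ 3, so +5): 4 + 5 = 9.
Final offense level: 9.
Criminal history: 10 prior points → Category D (8-15).
Level 9 falls in the 6-20 band.
Grid: Level 6-20 × Category D = 45-56 months.

45-56 months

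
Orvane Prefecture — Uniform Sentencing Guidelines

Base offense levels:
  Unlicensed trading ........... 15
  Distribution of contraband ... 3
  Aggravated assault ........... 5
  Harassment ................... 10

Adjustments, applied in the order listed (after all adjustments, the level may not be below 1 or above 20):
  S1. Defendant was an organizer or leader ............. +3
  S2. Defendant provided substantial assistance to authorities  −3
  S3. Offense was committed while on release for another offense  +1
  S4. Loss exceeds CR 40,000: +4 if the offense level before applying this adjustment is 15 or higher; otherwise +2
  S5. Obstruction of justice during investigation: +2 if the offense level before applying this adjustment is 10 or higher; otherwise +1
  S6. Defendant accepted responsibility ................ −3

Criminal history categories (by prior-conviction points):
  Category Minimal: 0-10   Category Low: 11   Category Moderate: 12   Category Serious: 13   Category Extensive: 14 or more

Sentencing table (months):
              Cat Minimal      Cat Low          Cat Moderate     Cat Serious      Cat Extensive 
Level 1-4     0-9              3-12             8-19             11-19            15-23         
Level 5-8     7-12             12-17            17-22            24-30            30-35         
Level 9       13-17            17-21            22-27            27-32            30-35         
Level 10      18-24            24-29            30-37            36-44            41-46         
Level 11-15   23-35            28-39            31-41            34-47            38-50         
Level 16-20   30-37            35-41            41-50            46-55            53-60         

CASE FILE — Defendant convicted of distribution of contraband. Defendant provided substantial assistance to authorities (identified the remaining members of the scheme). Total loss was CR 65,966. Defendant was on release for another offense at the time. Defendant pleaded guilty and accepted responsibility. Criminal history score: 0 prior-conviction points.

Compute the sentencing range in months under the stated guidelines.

Base offense level for distribution of contraband: 3.
S1 does not apply.
S2 applies: 3 − 3 = 0.
S3 applies: 0 + 1 = 1.
S4 applies (level before this adjustment is 1 < 15, so +2): 1 + 2 = 3.
S6 applies: 3 − 3 = 0.
Level 0 is below the minimum of 1; floored at 1.
Final offense level: 1.
Criminal history: 0 prior points → Category Minimal (0-10).
Level 1 falls in the 1-4 band.
Grid: Level 1-4 × Category Minimal = 0-9 months.

0-9 months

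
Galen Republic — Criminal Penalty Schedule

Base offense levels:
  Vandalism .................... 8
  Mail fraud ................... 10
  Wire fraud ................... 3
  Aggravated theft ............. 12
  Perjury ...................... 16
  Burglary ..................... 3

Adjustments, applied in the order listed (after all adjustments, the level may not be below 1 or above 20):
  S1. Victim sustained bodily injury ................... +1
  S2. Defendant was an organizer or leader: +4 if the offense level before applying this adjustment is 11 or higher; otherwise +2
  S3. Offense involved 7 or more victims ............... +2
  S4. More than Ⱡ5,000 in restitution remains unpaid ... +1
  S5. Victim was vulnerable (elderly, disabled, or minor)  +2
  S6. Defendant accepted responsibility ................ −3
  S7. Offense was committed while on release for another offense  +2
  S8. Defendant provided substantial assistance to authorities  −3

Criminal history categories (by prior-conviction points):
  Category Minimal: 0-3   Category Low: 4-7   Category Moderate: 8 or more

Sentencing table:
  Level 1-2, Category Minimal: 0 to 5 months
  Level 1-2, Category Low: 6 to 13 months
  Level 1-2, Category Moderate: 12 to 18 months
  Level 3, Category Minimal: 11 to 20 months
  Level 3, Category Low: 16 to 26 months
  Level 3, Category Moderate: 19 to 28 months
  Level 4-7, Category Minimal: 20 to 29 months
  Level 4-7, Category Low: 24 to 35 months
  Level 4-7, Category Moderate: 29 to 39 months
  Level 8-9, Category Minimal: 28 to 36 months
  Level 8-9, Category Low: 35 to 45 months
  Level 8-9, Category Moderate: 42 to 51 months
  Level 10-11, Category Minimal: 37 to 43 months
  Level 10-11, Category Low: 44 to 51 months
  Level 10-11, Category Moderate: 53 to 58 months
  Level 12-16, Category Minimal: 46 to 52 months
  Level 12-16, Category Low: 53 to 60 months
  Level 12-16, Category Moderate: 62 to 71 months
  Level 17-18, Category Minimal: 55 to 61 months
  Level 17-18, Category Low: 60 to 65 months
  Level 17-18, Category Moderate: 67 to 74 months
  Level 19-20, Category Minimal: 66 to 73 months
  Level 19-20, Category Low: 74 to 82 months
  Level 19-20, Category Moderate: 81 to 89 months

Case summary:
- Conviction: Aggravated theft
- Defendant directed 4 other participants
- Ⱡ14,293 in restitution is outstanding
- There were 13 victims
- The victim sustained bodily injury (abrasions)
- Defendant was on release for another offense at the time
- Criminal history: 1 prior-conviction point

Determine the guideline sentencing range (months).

66-73 months

Base offense level for aggravated theft: 12.
S1 applies: 12 + 1 = 13.
S2 applies (level before this adjustment is 13 ≥ 11, so +4): 13 + 4 = 17.
S3 applies: 17 + 2 = 19.
S4 applies: 19 + 1 = 20.
S6 does not apply.
S7 applies: 20 + 2 = 22.
Level 22 exceeds the maximum of 20; capped at 20.
Final offense level: 20.
Criminal history: 1 prior point → Category Minimal (0-3).
Level 20 falls in the 19-20 band.
Grid: Level 19-20 × Category Minimal = 66-73 months.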